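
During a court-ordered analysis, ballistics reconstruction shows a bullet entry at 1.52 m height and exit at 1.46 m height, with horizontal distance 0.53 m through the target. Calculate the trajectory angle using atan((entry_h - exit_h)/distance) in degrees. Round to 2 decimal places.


Bullet trajectory angle:
Height difference = 1.52 - 1.46 = 0.06 m
angle = atan(0.06 / 0.53)
angle = atan(0.113208)
angle = 6.46 degrees

6.46


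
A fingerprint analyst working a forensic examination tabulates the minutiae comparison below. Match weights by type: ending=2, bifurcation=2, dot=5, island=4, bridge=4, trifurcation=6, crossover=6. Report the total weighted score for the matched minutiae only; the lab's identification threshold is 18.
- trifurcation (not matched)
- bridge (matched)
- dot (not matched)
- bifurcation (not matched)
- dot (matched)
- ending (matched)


Weighted minutiae match score:
  trifurcation: not matched, +0
  bridge: matched, +4 (running total 4)
  dot: not matched, +0
  bifurcation: not matched, +0
  dot: matched, +5 (running total 9)
  ending: matched, +2 (running total 11)
Total score = 11
Threshold = 18; verdict = inconclusive

11


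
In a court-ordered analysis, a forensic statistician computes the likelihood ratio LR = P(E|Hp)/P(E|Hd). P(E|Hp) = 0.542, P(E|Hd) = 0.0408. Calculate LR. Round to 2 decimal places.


Likelihood ratio calculation:
LR = P(E|Hp) / P(E|Hd)
LR = 0.542 / 0.0408
LR = 13.28

13.28


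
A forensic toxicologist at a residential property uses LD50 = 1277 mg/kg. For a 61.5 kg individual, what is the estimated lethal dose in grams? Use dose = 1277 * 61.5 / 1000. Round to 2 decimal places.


Lethal dose calculation:
Lethal dose = LD50 * body_weight / 1000
= 1277 * 61.5 / 1000
= 78535.5 / 1000
= 78.54 g

78.54


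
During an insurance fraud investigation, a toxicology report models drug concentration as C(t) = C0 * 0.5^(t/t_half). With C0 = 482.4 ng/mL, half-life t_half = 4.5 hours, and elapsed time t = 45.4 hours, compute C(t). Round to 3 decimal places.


Drug concentration decay:
Number of half-lives = t / t_half = 45.4 / 4.5 = 10.088889
Decay factor = 0.5^10.088889 = 0.00091821
C(t) = 482.4 * 0.00091821 = 0.443 ng/mL

0.443


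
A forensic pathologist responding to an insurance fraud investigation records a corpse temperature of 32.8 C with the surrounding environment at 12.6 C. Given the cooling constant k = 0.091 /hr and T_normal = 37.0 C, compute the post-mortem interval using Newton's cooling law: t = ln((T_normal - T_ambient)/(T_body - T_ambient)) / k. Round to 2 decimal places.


Using Newton's law of cooling:
t = ln((T_normal - T_ambient) / (T_body - T_ambient)) / k
T_normal - T_ambient = 24.4
T_body - T_ambient = 20.2
Ratio = 1.207921
ln(ratio) = 0.188901
t = 0.188901 / 0.091 = 2.08 hours

2.08


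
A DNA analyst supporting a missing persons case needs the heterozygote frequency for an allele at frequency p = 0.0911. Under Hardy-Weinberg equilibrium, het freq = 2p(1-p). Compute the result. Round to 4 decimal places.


Hardy-Weinberg heterozygote frequency:
q = 1 - p = 1 - 0.0911 = 0.9089
2pq = 2 * 0.0911 * 0.9089 = 0.1656

0.1656


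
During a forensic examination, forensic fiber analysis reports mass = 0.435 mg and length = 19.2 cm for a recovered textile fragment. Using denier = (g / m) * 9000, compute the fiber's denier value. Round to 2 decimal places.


Denier calculation:
Mass in grams = 0.435 mg / 1000 = 0.000435 g
Length in meters = 19.2 cm / 100 = 0.192 m
Linear density = mass / length = 0.000435 / 0.192 = 0.00226562 g/m
Denier = (g/m) * 9000 = 0.00226562 * 9000 = 20.39

20.39


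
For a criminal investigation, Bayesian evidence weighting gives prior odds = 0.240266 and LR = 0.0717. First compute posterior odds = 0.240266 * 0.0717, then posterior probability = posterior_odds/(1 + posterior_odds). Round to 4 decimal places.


Bayesian evidence evaluation:
Posterior odds = prior_odds * LR = 0.240266 * 0.0717 = 0.01722707
Posterior probability = posterior_odds / (1 + posterior_odds)
= 0.01722707 / (1 + 0.01722707)
= 0.01722707 / 1.01722707
= 0.0169

0.0169


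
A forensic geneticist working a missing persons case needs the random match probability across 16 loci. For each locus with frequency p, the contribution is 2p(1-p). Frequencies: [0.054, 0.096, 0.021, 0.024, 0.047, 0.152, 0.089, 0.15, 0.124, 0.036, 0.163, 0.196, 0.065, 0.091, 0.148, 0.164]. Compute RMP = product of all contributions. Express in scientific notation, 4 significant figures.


Computing RMP for 16 loci:
Locus 1: 2 * 0.054 * 0.946 = 0.102168
Locus 2: 2 * 0.096 * 0.904 = 0.173568
Locus 3: 2 * 0.021 * 0.979 = 0.041118
Locus 4: 2 * 0.024 * 0.976 = 0.046848
Locus 5: 2 * 0.047 * 0.953 = 0.089582
Locus 6: 2 * 0.152 * 0.848 = 0.257792
Locus 7: 2 * 0.089 * 0.911 = 0.162158
Locus 8: 2 * 0.15 * 0.85 = 0.255
Locus 9: 2 * 0.124 * 0.876 = 0.217248
Locus 10: 2 * 0.036 * 0.964 = 0.069408
Locus 11: 2 * 0.163 * 0.837 = 0.272862
Locus 12: 2 * 0.196 * 0.804 = 0.315168
Locus 13: 2 * 0.065 * 0.935 = 0.12155
Locus 14: 2 * 0.091 * 0.909 = 0.165438
Locus 15: 2 * 0.148 * 0.852 = 0.252192
Locus 16: 2 * 0.164 * 0.836 = 0.274208
RMP = 5.882e-14

5.882e-14


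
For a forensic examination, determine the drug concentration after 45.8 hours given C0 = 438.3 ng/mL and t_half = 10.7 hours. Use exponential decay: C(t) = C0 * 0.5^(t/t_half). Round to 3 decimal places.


Drug concentration decay:
Number of half-lives = t / t_half = 45.8 / 10.7 = 4.280374
Decay factor = 0.5^4.280374 = 0.0514611
C(t) = 438.3 * 0.0514611 = 22.555 ng/mL

22.555


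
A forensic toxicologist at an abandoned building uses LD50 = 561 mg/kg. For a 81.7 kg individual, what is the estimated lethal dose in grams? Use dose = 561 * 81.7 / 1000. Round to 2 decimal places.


Lethal dose calculation:
Lethal dose = LD50 * body_weight / 1000
= 561 * 81.7 / 1000
= 45833.7 / 1000
= 45.83 g

45.83


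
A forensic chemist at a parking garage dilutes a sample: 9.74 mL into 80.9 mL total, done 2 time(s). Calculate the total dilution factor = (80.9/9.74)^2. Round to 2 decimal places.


Dilution factor calculation:
Single dilution = V_total / V_sample = 80.9 / 9.74 ≈ 8.305955
Number of dilutions = 2
Total DF = (80.9 / 9.74)^2 (full precision, rounded at the end) = 68.99

68.99


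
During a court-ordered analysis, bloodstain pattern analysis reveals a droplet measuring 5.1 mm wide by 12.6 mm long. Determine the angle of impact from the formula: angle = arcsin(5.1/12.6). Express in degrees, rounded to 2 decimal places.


Blood spatter impact angle calculation:
width / length = 5.1 / 12.6 = 0.404762
angle = arcsin(0.404762)
angle = 23.88 degrees

23.88


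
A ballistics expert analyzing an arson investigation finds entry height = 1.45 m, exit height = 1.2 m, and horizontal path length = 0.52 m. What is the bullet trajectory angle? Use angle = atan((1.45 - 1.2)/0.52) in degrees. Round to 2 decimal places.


Bullet trajectory angle:
Height difference = 1.45 - 1.2 = 0.25 m
angle = atan(0.25 / 0.52)
angle = atan(0.480769)
angle = 25.68 degrees

25.68


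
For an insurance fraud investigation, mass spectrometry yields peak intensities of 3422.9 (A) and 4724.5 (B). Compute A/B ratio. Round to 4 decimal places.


Spectral peak ratio:
Peak A = 3422.9 counts
Peak B = 4724.5 counts
Ratio = 3422.9 / 4724.5 = 0.7245

0.7245


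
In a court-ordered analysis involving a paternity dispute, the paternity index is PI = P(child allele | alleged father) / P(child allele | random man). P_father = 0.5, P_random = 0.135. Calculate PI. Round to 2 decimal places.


Paternity Index calculation:
PI = P(allele|father) / P(allele|random)
PI = 0.5 / 0.135
PI = 3.70

3.70


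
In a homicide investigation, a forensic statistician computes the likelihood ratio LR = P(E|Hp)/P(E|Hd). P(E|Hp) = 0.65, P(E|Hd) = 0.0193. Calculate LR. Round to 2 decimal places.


Likelihood ratio calculation:
LR = P(E|Hp) / P(E|Hd)
LR = 0.65 / 0.0193
LR = 33.68

33.68


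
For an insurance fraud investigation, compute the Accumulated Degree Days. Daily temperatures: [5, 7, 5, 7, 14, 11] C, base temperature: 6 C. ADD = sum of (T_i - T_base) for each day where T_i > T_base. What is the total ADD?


Computing ADD day by day:
Day 1: max(0, 5 - 6) = 0
Day 2: max(0, 7 - 6) = 1
Day 3: max(0, 5 - 6) = 0
Day 4: max(0, 7 - 6) = 1
Day 5: max(0, 14 - 6) = 8
Day 6: max(0, 11 - 6) = 5
Total ADD = 15

15


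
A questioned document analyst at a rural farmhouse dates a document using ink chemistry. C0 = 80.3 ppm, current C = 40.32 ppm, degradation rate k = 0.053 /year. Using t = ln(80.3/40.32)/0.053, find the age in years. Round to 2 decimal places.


Document age estimation:
C0/C = 80.3 / 40.32 = 1.991567
ln(C0/C) = 0.688922
t = 0.688922 / 0.053 = 13.00 years

13.00


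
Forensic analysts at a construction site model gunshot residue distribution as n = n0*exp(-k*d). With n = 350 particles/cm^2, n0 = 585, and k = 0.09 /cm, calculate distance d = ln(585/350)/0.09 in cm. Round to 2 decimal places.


GSR distance calculation:
n0/n = 585 / 350 = 1.671429
ln(n0/n) = 0.513679
d = 0.513679 / 0.09 = 5.71 cm

5.71


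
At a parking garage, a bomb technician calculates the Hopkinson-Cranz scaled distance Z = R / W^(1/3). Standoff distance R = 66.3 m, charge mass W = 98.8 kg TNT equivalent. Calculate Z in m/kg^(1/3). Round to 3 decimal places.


Scaled distance calculation:
W^(1/3) = 98.8^(1/3) = 4.622948
Z = R / W^(1/3) = 66.3 / 4.622948
Z = 14.341 m/kg^(1/3)

14.341


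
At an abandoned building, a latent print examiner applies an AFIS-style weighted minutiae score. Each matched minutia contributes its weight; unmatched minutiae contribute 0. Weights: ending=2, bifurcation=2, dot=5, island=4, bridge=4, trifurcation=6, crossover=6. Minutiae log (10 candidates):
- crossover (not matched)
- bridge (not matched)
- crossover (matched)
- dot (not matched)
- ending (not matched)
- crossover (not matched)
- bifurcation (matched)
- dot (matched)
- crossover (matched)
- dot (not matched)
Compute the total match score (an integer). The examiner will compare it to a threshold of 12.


Weighted minutiae match score:
  crossover: not matched, +0
  bridge: not matched, +0
  crossover: matched, +6 (running total 6)
  dot: not matched, +0
  ending: not matched, +0
  crossover: not matched, +0
  bifurcation: matched, +2 (running total 8)
  dot: matched, +5 (running total 13)
  crossover: matched, +6 (running total 19)
  dot: not matched, +0
Total score = 19
Threshold = 12; verdict = identification

19


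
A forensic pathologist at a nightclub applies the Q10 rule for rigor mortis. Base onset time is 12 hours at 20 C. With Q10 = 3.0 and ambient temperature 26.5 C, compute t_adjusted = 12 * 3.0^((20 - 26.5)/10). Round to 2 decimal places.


Rigor mortis time adjustment:
Exponent = (T_ref - T_actual) / 10 = (20 - 26.5) / 10 = -0.65
Q10 factor = 3.0^-0.65 = 0.48963
t_adjusted = 12 * 0.48963 = 5.88 hours

5.88


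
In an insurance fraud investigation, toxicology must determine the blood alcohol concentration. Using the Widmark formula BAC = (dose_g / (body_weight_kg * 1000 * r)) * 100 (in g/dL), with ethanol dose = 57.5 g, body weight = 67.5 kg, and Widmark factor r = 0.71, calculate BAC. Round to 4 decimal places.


Applying the Widmark formula:
BAC = (dose_g / (body_wt * 1000 * r)) * 100
Denominator = 67.5 * 1000 * 0.71 = 47925
BAC = (57.5 / 47925) * 100
BAC = 0.1200 g/dL

0.1200


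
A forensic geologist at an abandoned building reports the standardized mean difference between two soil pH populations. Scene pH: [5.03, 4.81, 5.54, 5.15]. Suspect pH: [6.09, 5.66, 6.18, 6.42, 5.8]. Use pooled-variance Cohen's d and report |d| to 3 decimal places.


Pooled-variance Cohen's d for soil pH comparison:
Scene mean = 20.53 / 4 = 5.1325
Suspect mean = 30.15 / 5 = 6.03
Scene sample variance s_s^2 = 0.093625
Suspect sample variance s_c^2 = 0.092
Pooled variance = ((n_s-1)*s_s^2 + (n_c-1)*s_c^2) / (n_s + n_c - 2) = 0.092696
Pooled SD = sqrt(0.092696) = 0.30446
Mean difference = -0.8975
|d| = |-0.8975| / 0.30446 = 2.948

2.948


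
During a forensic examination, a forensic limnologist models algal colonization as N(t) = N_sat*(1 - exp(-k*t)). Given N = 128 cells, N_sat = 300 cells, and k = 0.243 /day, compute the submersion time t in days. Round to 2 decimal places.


PMSI from diatom colonization curve:
N / N_sat = 128 / 300 = 0.426667
1 - N/N_sat = 0.573333
ln(1 - N/N_sat) = -0.556289
t = -ln(1 - N/N_sat) / k = -(-0.556289) / 0.243 = 2.29 days

2.29


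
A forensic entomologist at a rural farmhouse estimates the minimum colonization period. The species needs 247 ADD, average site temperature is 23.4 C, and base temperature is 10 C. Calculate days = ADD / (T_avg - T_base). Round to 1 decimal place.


Insect development time:
Effective temperature = avg_temp - T_base = 23.4 - 10 = 13.4 C
Days = ADD / effective_temp = 247 / 13.4 = 18.4 days

18.4


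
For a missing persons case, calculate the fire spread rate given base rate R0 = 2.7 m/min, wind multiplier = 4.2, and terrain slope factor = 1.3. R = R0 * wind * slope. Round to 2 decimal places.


Fire spread rate calculation:
R = R0 * wind_factor * slope_factor
= 2.7 * 4.2 * 1.3
= 11.34 * 1.3
= 14.74 m/min

14.74


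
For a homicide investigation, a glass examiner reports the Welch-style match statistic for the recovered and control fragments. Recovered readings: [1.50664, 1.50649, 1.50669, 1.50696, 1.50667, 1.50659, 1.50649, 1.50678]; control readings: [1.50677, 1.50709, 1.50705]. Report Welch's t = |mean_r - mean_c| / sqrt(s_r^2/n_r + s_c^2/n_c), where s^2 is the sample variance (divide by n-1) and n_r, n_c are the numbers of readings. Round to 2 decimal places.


Welch's t-criterion for glass RI comparison:
Recovered mean = sum / n_r = 12.05331 / 8 = 1.5066637
Control mean = sum / n_c = 4.52091 / 3 = 1.50697
Recovered sample variance s_r^2 = 2.40554e-08
Control sample variance s_c^2 = 3.04e-08
Welch SE (unpooled) = sqrt(s_r^2/n_r + s_c^2/n_c) = sqrt(3.00692e-09 + 1.01333e-08) = sqrt(1.31402e-08) = 0.000114631
|mean_r - mean_c| = 0.00030625
t = 0.00030625 / 0.000114631 = 2.67

2.67


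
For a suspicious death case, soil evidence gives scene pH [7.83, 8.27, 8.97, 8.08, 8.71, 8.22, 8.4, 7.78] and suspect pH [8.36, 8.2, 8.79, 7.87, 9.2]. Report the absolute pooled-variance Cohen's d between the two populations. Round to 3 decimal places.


Pooled-variance Cohen's d for soil pH comparison:
Scene mean = 66.26 / 8 = 8.2825
Suspect mean = 42.42 / 5 = 8.484
Scene sample variance s_s^2 = 0.167364
Suspect sample variance s_c^2 = 0.26983
Pooled variance = ((n_s-1)*s_s^2 + (n_c-1)*s_c^2) / (n_s + n_c - 2) = 0.204625
Pooled SD = sqrt(0.204625) = 0.452355
Mean difference = -0.2015
|d| = |-0.2015| / 0.452355 = 0.445

0.445


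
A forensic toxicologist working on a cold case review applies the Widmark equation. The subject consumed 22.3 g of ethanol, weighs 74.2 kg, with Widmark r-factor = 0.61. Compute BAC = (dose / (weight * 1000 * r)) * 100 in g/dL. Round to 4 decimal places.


Applying the Widmark formula:
BAC = (dose_g / (body_wt * 1000 * r)) * 100
Denominator = 74.2 * 1000 * 0.61 = 45262
BAC = (22.3 / 45262) * 100
BAC = 0.0493 g/dL

0.0493


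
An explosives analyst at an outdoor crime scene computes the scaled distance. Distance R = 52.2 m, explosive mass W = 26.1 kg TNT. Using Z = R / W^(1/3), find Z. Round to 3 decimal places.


Scaled distance calculation:
W^(1/3) = 26.1^(1/3) = 2.966289
Z = R / W^(1/3) = 52.2 / 2.966289
Z = 17.598 m/kg^(1/3)

17.598


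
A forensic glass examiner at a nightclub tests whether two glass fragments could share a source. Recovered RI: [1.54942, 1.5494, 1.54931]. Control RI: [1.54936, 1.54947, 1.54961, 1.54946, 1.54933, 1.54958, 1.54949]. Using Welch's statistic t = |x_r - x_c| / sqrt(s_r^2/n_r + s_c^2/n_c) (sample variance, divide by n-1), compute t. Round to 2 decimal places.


Welch's t-criterion for glass RI comparison:
Recovered mean = sum / n_r = 4.64813 / 3 = 1.5493767
Control mean = sum / n_c = 10.8463 / 7 = 1.5494714
Recovered sample variance s_r^2 = 3.43333e-09
Control sample variance s_c^2 = 1.06476e-08
Welch SE (unpooled) = sqrt(s_r^2/n_r + s_c^2/n_c) = sqrt(1.14444e-09 + 1.52109e-09) = sqrt(2.66553e-09) = 5.16288e-05
|mean_r - mean_c| = 9.47619e-05
t = 9.47619e-05 / 5.16288e-05 = 1.84

1.84


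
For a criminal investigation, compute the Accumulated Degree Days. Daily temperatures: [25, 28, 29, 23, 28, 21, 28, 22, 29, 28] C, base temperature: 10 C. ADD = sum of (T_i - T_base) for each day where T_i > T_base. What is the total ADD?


Computing ADD day by day:
Day 1: max(0, 25 - 10) = 15
Day 2: max(0, 28 - 10) = 18
Day 3: max(0, 29 - 10) = 19
Day 4: max(0, 23 - 10) = 13
Day 5: max(0, 28 - 10) = 18
Day 6: max(0, 21 - 10) = 11
Day 7: max(0, 28 - 10) = 18
Day 8: max(0, 22 - 10) = 12
Day 9: max(0, 29 - 10) = 19
Day 10: max(0, 28 - 10) = 18
Total ADD = 161

161


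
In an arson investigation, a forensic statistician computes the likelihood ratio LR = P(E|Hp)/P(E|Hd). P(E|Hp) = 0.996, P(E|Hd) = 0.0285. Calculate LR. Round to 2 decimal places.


Likelihood ratio calculation:
LR = P(E|Hp) / P(E|Hd)
LR = 0.996 / 0.0285
LR = 34.95

34.95


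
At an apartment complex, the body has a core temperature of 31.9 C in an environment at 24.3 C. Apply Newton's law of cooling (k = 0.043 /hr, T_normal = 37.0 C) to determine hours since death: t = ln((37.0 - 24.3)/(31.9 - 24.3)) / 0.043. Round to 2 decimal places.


Using Newton's law of cooling:
t = ln((T_normal - T_ambient) / (T_body - T_ambient)) / k
T_normal - T_ambient = 12.7
T_body - T_ambient = 7.6
Ratio = 1.671053
ln(ratio) = 0.513454
t = 0.513454 / 0.043 = 11.94 hours

11.94


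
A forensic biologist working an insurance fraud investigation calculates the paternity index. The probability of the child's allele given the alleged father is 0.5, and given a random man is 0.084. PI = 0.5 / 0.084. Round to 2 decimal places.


Paternity Index calculation:
PI = P(allele|father) / P(allele|random)
PI = 0.5 / 0.084
PI = 5.95

5.95


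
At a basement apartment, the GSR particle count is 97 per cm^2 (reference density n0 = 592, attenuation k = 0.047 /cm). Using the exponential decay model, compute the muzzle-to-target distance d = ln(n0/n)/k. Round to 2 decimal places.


GSR distance calculation:
n0/n = 592 / 97 = 6.103093
ln(n0/n) = 1.808796
d = 1.808796 / 0.047 = 38.49 cm

38.49


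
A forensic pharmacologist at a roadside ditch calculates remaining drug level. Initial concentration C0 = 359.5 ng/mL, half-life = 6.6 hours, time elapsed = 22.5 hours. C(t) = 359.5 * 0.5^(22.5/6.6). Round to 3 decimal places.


Drug concentration decay:
Number of half-lives = t / t_half = 22.5 / 6.6 = 3.409091
Decay factor = 0.5^3.409091 = 0.09413722
C(t) = 359.5 * 0.09413722 = 33.842 ng/mL

33.842


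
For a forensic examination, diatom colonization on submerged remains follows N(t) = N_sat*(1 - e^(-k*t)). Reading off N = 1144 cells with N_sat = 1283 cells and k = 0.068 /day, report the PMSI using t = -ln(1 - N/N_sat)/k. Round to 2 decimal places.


PMSI from diatom colonization curve:
N / N_sat = 1144 / 1283 = 0.89166
1 - N/N_sat = 0.10834
ln(1 - N/N_sat) = -2.222481
t = -ln(1 - N/N_sat) / k = -(-2.222481) / 0.068 = 32.68 days

32.68


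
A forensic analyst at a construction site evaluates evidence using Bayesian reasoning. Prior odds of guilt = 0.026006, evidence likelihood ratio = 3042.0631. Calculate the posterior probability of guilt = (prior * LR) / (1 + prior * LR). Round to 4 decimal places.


Bayesian evidence evaluation:
Posterior odds = prior_odds * LR = 0.026006 * 3042.0631 = 79.11189
Posterior probability = posterior_odds / (1 + posterior_odds)
= 79.11189 / (1 + 79.11189)
= 79.11189 / 80.11189
= 0.9875

0.9875


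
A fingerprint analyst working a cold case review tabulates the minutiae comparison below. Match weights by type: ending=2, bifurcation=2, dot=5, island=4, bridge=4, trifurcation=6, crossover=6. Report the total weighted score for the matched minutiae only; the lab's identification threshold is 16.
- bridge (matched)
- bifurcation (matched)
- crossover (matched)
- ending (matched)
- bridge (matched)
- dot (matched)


Weighted minutiae match score:
  bridge: matched, +4 (running total 4)
  bifurcation: matched, +2 (running total 6)
  crossover: matched, +6 (running total 12)
  ending: matched, +2 (running total 14)
  bridge: matched, +4 (running total 18)
  dot: matched, +5 (running total 23)
Total score = 23
Threshold = 16; verdict = identification

23


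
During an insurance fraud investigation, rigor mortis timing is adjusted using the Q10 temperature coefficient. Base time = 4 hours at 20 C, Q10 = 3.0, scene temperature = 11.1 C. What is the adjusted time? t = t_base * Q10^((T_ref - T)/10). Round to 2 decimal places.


Rigor mortis time adjustment:
Exponent = (T_ref - T_actual) / 10 = (20 - 11.1) / 10 = 0.89
Q10 factor = 3.0^0.89 = 2.65851
t_adjusted = 4 * 2.65851 = 10.63 hours

10.63


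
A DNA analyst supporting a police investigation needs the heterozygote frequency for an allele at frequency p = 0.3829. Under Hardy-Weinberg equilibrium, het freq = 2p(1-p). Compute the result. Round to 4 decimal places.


Hardy-Weinberg heterozygote frequency:
q = 1 - p = 1 - 0.3829 = 0.6171
2pq = 2 * 0.3829 * 0.6171 = 0.4726

0.4726


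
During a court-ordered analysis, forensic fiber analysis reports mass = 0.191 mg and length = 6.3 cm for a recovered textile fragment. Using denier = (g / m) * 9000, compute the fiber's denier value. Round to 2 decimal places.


Denier calculation:
Mass in grams = 0.191 mg / 1000 = 0.000191 g
Length in meters = 6.3 cm / 100 = 0.063 m
Linear density = mass / length = 0.000191 / 0.063 = 0.00303175 g/m
Denier = (g/m) * 9000 = 0.00303175 * 9000 = 27.29

27.29


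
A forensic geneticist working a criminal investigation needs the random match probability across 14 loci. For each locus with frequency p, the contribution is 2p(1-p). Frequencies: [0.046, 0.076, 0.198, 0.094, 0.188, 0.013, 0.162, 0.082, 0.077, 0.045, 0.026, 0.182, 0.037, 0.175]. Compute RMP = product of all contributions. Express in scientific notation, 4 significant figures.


Computing RMP for 14 loci:
Locus 1: 2 * 0.046 * 0.954 = 0.087768
Locus 2: 2 * 0.076 * 0.924 = 0.140448
Locus 3: 2 * 0.198 * 0.802 = 0.317592
Locus 4: 2 * 0.094 * 0.906 = 0.170328
Locus 5: 2 * 0.188 * 0.812 = 0.305312
Locus 6: 2 * 0.013 * 0.987 = 0.025662
Locus 7: 2 * 0.162 * 0.838 = 0.271512
Locus 8: 2 * 0.082 * 0.918 = 0.150552
Locus 9: 2 * 0.077 * 0.923 = 0.142142
Locus 10: 2 * 0.045 * 0.955 = 0.08595
Locus 11: 2 * 0.026 * 0.974 = 0.050648
Locus 12: 2 * 0.182 * 0.818 = 0.297752
Locus 13: 2 * 0.037 * 0.963 = 0.071262
Locus 14: 2 * 0.175 * 0.825 = 0.28875
RMP = 8.096e-13

8.096e-13


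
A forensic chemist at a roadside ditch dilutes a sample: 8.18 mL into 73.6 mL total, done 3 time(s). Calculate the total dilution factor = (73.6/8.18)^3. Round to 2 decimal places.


Dilution factor calculation:
Single dilution = V_total / V_sample = 73.6 / 8.18 ≈ 8.997555
Number of dilutions = 3
Total DF = (73.6 / 8.18)^3 (full precision, rounded at the end) = 728.41

728.41


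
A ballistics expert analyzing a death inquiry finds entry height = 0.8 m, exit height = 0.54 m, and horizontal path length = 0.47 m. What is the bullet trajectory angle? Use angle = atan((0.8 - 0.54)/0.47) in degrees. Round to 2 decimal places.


Bullet trajectory angle:
Height difference = 0.8 - 0.54 = 0.26 m
angle = atan(0.26 / 0.47)
angle = atan(0.553191)
angle = 28.95 degrees

28.95


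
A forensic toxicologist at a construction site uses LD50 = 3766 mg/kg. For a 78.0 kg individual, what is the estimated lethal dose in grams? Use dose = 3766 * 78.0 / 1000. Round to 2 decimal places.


Lethal dose calculation:
Lethal dose = LD50 * body_weight / 1000
= 3766 * 78.0 / 1000
= 293748 / 1000
= 293.75 g

293.75


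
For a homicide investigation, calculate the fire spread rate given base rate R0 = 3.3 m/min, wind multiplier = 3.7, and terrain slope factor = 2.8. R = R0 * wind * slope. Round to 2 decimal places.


Fire spread rate calculation:
R = R0 * wind_factor * slope_factor
= 3.3 * 3.7 * 2.8
= 12.21 * 2.8
= 34.19 m/min

34.19


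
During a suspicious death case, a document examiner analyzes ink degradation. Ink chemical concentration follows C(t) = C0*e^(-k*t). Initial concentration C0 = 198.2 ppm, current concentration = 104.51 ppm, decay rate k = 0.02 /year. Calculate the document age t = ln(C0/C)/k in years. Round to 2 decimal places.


Document age estimation:
C0/C = 198.2 / 104.51 = 1.896469
ln(C0/C) = 0.639994
t = 0.639994 / 0.02 = 32.00 years

32.00


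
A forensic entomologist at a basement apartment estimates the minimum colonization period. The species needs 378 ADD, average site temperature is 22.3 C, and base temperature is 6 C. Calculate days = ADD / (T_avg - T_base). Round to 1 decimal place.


Insect development time:
Effective temperature = avg_temp - T_base = 22.3 - 6 = 16.3 C
Days = ADD / effective_temp = 378 / 16.3 = 23.2 days

23.2


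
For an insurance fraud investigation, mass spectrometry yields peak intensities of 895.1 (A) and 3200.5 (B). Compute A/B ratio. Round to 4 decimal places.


Spectral peak ratio:
Peak A = 895.1 counts
Peak B = 3200.5 counts
Ratio = 895.1 / 3200.5 = 0.2797

0.2797


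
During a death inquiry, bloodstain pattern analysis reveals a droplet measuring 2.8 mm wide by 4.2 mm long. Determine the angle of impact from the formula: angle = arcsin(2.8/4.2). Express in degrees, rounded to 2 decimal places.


Blood spatter impact angle calculation:
width / length = 2.8 / 4.2 = 0.666667
angle = arcsin(0.666667)
angle = 41.81 degrees

41.81


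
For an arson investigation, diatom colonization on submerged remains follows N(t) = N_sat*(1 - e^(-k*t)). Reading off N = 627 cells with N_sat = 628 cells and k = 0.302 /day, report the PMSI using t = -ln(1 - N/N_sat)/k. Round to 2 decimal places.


PMSI from diatom colonization curve:
N / N_sat = 627 / 628 = 0.998408
1 - N/N_sat = 0.001592
ln(1 - N/N_sat) = -6.442764
t = -ln(1 - N/N_sat) / k = -(-6.442764) / 0.302 = 21.33 days

21.33


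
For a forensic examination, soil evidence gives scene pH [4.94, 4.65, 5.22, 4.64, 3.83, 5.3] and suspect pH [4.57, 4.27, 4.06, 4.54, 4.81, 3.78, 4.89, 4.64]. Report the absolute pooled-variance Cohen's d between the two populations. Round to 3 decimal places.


Pooled-variance Cohen's d for soil pH comparison:
Scene mean = 28.58 / 6 = 4.763333
Suspect mean = 35.56 / 8 = 4.445
Scene sample variance s_s^2 = 0.285387
Suspect sample variance s_c^2 = 0.145
Pooled variance = ((n_s-1)*s_s^2 + (n_c-1)*s_c^2) / (n_s + n_c - 2) = 0.203494
Pooled SD = sqrt(0.203494) = 0.451103
Mean difference = 0.318333
|d| = |0.318333| / 0.451103 = 0.706

0.706


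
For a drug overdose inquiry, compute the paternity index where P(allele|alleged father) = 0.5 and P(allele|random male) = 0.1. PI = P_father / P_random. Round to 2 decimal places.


Paternity Index calculation:
PI = P(allele|father) / P(allele|random)
PI = 0.5 / 0.1
PI = 5.00

5.00


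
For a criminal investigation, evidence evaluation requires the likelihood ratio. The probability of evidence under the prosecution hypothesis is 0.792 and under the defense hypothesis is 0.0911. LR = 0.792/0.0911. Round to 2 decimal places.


Likelihood ratio calculation:
LR = P(E|Hp) / P(E|Hd)
LR = 0.792 / 0.0911
LR = 8.69

8.69


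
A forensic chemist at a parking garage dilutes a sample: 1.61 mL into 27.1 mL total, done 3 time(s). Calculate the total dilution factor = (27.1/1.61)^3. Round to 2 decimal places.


Dilution factor calculation:
Single dilution = V_total / V_sample = 27.1 / 1.61 ≈ 16.832298
Number of dilutions = 3
Total DF = (27.1 / 1.61)^3 (full precision, rounded at the end) = 4769.03

4769.03


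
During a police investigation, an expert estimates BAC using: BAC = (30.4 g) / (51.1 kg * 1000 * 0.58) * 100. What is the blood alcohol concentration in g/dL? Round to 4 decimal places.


Applying the Widmark formula:
BAC = (dose_g / (body_wt * 1000 * r)) * 100
Denominator = 51.1 * 1000 * 0.58 = 29638
BAC = (30.4 / 29638) * 100
BAC = 0.1026 g/dL

0.1026


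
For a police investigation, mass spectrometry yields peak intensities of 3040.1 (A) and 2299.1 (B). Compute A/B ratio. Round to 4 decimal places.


Spectral peak ratio:
Peak A = 3040.1 counts
Peak B = 2299.1 counts
Ratio = 3040.1 / 2299.1 = 1.3223

1.3223


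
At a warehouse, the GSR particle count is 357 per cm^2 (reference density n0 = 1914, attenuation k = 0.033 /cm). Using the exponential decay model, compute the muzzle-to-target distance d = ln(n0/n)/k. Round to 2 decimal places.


GSR distance calculation:
n0/n = 1914 / 357 = 5.361345
ln(n0/n) = 1.679215
d = 1.679215 / 0.033 = 50.89 cm

50.89


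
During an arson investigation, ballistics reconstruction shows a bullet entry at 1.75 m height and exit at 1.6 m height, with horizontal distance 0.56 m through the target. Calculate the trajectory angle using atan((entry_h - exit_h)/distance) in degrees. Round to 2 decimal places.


Bullet trajectory angle:
Height difference = 1.75 - 1.6 = 0.15 m
angle = atan(0.15 / 0.56)
angle = atan(0.267857)
angle = 15.00 degrees

15.00


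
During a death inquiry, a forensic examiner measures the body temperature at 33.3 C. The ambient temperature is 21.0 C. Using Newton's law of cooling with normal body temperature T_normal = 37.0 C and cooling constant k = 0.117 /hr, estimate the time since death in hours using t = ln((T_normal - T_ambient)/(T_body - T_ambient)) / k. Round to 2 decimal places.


Using Newton's law of cooling:
t = ln((T_normal - T_ambient) / (T_body - T_ambient)) / k
T_normal - T_ambient = 16.0
T_body - T_ambient = 12.3
Ratio = 1.300813
ln(ratio) = 0.262989
t = 0.262989 / 0.117 = 2.25 hours

2.25


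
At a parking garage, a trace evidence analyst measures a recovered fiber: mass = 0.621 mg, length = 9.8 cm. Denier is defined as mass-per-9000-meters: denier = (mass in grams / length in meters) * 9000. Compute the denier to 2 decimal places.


Denier calculation:
Mass in grams = 0.621 mg / 1000 = 0.000621 g
Length in meters = 9.8 cm / 100 = 0.098 m
Linear density = mass / length = 0.000621 / 0.098 = 0.00633673 g/m
Denier = (g/m) * 9000 = 0.00633673 * 9000 = 57.03

57.03


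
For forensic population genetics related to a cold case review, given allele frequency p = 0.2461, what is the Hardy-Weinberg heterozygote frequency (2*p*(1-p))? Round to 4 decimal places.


Hardy-Weinberg heterozygote frequency:
q = 1 - p = 1 - 0.2461 = 0.7539
2pq = 2 * 0.2461 * 0.7539 = 0.3711

0.3711


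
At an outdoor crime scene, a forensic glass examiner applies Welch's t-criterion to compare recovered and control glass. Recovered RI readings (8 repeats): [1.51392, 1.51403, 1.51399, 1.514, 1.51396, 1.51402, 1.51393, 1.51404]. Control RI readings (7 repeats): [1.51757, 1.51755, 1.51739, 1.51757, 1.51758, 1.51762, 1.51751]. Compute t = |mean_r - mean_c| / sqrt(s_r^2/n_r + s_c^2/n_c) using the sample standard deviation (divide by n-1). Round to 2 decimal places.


Welch's t-criterion for glass RI comparison:
Recovered mean = sum / n_r = 12.11189 / 8 = 1.5139862
Control mean = sum / n_c = 10.62279 / 7 = 1.5175414
Recovered sample variance s_r^2 = 2.05536e-09
Control sample variance s_c^2 = 5.54762e-09
Welch SE (unpooled) = sqrt(s_r^2/n_r + s_c^2/n_c) = sqrt(2.5692e-10 + 7.92517e-10) = sqrt(1.04944e-09) = 3.23951e-05
|mean_r - mean_c| = 0.00355518
t = 0.00355518 / 3.23951e-05 = 109.74

109.74


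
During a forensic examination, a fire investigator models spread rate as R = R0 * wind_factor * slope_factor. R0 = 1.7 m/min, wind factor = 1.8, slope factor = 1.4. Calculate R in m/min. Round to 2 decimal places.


Fire spread rate calculation:
R = R0 * wind_factor * slope_factor
= 1.7 * 1.8 * 1.4
= 3.06 * 1.4
= 4.28 m/min

4.28


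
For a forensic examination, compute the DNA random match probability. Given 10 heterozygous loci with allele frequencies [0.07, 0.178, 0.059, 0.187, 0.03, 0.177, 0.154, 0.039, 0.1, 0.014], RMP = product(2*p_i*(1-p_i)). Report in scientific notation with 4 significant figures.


Computing RMP for 10 loci:
Locus 1: 2 * 0.07 * 0.93 = 0.1302
Locus 2: 2 * 0.178 * 0.822 = 0.292632
Locus 3: 2 * 0.059 * 0.941 = 0.111038
Locus 4: 2 * 0.187 * 0.813 = 0.304062
Locus 5: 2 * 0.03 * 0.97 = 0.0582
Locus 6: 2 * 0.177 * 0.823 = 0.291342
Locus 7: 2 * 0.154 * 0.846 = 0.260568
Locus 8: 2 * 0.039 * 0.961 = 0.074958
Locus 9: 2 * 0.1 * 0.9 = 0.18
Locus 10: 2 * 0.014 * 0.986 = 0.027608
RMP = 2.117e-09

2.117e-09


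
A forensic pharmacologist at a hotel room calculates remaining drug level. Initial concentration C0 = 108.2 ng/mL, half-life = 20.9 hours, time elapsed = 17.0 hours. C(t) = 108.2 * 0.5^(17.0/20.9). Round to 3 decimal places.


Drug concentration decay:
Number of half-lives = t / t_half = 17.0 / 20.9 = 0.813397
Decay factor = 0.5^0.813397 = 0.5690404
C(t) = 108.2 * 0.5690404 = 61.570 ng/mL

61.570


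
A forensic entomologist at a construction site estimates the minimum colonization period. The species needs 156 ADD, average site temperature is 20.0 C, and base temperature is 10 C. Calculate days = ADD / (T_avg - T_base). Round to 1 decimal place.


Insect development time:
Effective temperature = avg_temp - T_base = 20.0 - 10 = 10.0 C
Days = ADD / effective_temp = 156 / 10.0 = 15.6 days

15.6


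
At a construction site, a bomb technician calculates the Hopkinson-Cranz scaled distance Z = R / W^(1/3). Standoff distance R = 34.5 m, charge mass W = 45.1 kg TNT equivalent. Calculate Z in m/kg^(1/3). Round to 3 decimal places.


Scaled distance calculation:
W^(1/3) = 45.1^(1/3) = 3.559526
Z = R / W^(1/3) = 34.5 / 3.559526
Z = 9.692 m/kg^(1/3)

9.692


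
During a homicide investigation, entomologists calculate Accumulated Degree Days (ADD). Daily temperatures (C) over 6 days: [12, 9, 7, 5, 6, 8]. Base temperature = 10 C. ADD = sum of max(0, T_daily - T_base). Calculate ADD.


Computing ADD day by day:
Day 1: max(0, 12 - 10) = 2
Day 2: max(0, 9 - 10) = 0
Day 3: max(0, 7 - 10) = 0
Day 4: max(0, 5 - 10) = 0
Day 5: max(0, 6 - 10) = 0
Day 6: max(0, 8 - 10) = 0
Total ADD = 2

2


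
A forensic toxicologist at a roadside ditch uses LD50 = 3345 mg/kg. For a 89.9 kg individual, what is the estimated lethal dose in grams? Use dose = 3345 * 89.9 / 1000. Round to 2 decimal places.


Lethal dose calculation:
Lethal dose = LD50 * body_weight / 1000
= 3345 * 89.9 / 1000
= 300715.5 / 1000
= 300.72 g

300.72


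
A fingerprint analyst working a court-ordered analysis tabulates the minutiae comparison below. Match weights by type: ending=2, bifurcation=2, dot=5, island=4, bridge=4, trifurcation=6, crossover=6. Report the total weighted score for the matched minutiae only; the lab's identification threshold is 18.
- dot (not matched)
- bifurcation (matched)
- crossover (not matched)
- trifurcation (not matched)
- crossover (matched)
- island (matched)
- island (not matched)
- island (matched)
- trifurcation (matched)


Weighted minutiae match score:
  dot: not matched, +0
  bifurcation: matched, +2 (running total 2)
  crossover: not matched, +0
  trifurcation: not matched, +0
  crossover: matched, +6 (running total 8)
  island: matched, +4 (running total 12)
  island: not matched, +0
  island: matched, +4 (running total 16)
  trifurcation: matched, +6 (running total 22)
Total score = 22
Threshold = 18; verdict = identification

22


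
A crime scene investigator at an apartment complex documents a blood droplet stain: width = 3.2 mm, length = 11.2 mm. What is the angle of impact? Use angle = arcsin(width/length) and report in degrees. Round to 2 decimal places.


Blood spatter impact angle calculation:
width / length = 3.2 / 11.2 = 0.285714
angle = arcsin(0.285714)
angle = 16.60 degrees

16.60


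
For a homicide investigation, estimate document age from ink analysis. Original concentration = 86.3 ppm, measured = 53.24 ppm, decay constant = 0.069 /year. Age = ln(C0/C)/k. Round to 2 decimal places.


Document age estimation:
C0/C = 86.3 / 53.24 = 1.620962
ln(C0/C) = 0.48302
t = 0.48302 / 0.069 = 7.00 years

7.00


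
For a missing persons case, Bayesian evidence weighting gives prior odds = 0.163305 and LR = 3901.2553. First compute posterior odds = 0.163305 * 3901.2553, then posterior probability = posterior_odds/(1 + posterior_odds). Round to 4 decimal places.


Bayesian evidence evaluation:
Posterior odds = prior_odds * LR = 0.163305 * 3901.2553 = 637.0945
Posterior probability = posterior_odds / (1 + posterior_odds)
= 637.0945 / (1 + 637.0945)
= 637.0945 / 638.0945
= 0.9984

0.9984


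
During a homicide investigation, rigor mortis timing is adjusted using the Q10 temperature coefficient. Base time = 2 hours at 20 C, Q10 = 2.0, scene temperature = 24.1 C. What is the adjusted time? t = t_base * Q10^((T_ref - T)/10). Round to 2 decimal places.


Rigor mortis time adjustment:
Exponent = (T_ref - T_actual) / 10 = (20 - 24.1) / 10 = -0.41
Q10 factor = 2.0^-0.41 = 0.75262
t_adjusted = 2 * 0.75262 = 1.51 hours

1.51


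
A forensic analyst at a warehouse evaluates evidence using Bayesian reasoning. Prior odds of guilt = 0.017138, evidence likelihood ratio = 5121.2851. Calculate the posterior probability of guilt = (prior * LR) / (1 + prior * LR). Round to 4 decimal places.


Bayesian evidence evaluation:
Posterior odds = prior_odds * LR = 0.017138 * 5121.2851 = 87.76858
Posterior probability = posterior_odds / (1 + posterior_odds)
= 87.76858 / (1 + 87.76858)
= 87.76858 / 88.76858
= 0.9887

0.9887


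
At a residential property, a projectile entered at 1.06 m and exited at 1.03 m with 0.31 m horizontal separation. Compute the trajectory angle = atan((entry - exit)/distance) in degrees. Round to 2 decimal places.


Bullet trajectory angle:
Height difference = 1.06 - 1.03 = 0.03 m
angle = atan(0.03 / 0.31)
angle = atan(0.096774)
angle = 5.53 degrees

5.53


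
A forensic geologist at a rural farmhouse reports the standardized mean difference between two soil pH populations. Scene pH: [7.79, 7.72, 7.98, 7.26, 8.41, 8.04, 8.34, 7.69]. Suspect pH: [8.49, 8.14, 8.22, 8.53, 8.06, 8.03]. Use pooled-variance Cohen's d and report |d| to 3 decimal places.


Pooled-variance Cohen's d for soil pH comparison:
Scene mean = 63.23 / 8 = 7.90375
Suspect mean = 49.47 / 6 = 8.245
Scene sample variance s_s^2 = 0.139684
Suspect sample variance s_c^2 = 0.04667
Pooled variance = ((n_s-1)*s_s^2 + (n_c-1)*s_c^2) / (n_s + n_c - 2) = 0.100928
Pooled SD = sqrt(0.100928) = 0.317692
Mean difference = -0.34125
|d| = |-0.34125| / 0.317692 = 1.074

1.074


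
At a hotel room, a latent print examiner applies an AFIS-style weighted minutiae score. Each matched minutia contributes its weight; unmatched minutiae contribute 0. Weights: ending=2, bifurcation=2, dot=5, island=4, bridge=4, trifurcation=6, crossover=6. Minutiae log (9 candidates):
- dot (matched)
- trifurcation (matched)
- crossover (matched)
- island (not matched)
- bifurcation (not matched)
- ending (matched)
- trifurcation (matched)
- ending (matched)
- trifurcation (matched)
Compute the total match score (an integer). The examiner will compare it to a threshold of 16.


Weighted minutiae match score:
  dot: matched, +5 (running total 5)
  trifurcation: matched, +6 (running total 11)
  crossover: matched, +6 (running total 17)
  island: not matched, +0
  bifurcation: not matched, +0
  ending: matched, +2 (running total 19)
  trifurcation: matched, +6 (running total 25)
  ending: matched, +2 (running total 27)
  trifurcation: matched, +6 (running total 33)
Total score = 33
Threshold = 16; verdict = identification

33


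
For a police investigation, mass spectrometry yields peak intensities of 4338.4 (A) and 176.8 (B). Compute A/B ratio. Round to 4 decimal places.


Spectral peak ratio:
Peak A = 4338.4 counts
Peak B = 176.8 counts
Ratio = 4338.4 / 176.8 = 24.5385

24.5385


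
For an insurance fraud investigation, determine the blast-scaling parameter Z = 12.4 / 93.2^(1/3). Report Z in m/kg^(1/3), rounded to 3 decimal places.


Scaled distance calculation:
W^(1/3) = 93.2^(1/3) = 4.5339
Z = R / W^(1/3) = 12.4 / 4.5339
Z = 2.735 m/kg^(1/3)

2.735
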